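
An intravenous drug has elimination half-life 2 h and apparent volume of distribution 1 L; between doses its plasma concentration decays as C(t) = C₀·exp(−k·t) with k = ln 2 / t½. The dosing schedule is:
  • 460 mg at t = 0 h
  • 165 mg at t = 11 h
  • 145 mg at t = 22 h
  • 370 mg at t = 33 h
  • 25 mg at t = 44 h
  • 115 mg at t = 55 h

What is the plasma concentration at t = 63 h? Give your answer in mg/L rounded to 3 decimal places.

7.233 mg/L

k = ln 2 / 2 = 0.34657 per h
Dose 1 (460 mg at t=0 h): 460·exp(−0.34657·63) = 0.000 mg/L
Dose 2 (165 mg at t=11 h): 165·exp(−0.34657·52) = 0.000 mg/L
Dose 3 (145 mg at t=22 h): 145·exp(−0.34657·41) = 0.000 mg/L
Dose 4 (370 mg at t=33 h): 370·exp(−0.34657·30) = 0.011 mg/L
Dose 5 (25 mg at t=44 h): 25·exp(−0.34657·19) = 0.035 mg/L
Dose 6 (115 mg at t=55 h): 115·exp(−0.34657·8) = 7.188 mg/L
C(63) = 0.000 + 0.000 + 0.000 + 0.011 + 0.035 + 7.188 = 7.233 mg/L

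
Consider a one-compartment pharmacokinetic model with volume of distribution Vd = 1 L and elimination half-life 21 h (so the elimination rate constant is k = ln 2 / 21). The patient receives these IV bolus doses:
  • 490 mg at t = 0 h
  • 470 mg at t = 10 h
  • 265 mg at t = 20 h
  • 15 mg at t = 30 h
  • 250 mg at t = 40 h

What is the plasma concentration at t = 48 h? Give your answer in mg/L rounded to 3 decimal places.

k = ln 2 / 21 = 0.03301 per h
Dose 1 (490 mg at t=0 h): 490·exp(−0.03301·48) = 100.491 mg/L
Dose 2 (470 mg at t=10 h): 470·exp(−0.03301·38) = 134.084 mg/L
Dose 3 (265 mg at t=20 h): 265·exp(−0.03301·28) = 105.165 mg/L
Dose 4 (15 mg at t=30 h): 15·exp(−0.03301·18) = 8.281 mg/L
Dose 5 (250 mg at t=40 h): 250·exp(−0.03301·8) = 191.983 mg/L
C(48) = 100.491 + 134.084 + 105.165 + 8.281 + 191.983 = 540.004 mg/L

540.004 mg/L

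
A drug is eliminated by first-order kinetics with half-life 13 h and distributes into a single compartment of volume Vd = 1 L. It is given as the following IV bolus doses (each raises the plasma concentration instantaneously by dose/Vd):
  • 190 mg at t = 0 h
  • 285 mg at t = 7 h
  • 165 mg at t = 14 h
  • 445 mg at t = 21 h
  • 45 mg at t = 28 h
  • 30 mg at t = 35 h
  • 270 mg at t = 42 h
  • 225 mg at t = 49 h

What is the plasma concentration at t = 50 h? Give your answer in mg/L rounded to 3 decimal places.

577.970 mg/L

k = ln 2 / 13 = 0.05332 per h
Dose 1 (190 mg at t=0 h): 190·exp(−0.05332·50) = 13.211 mg/L
Dose 2 (285 mg at t=7 h): 285·exp(−0.05332·43) = 28.783 mg/L
Dose 3 (165 mg at t=14 h): 165·exp(−0.05332·36) = 24.203 mg/L
Dose 4 (445 mg at t=21 h): 445·exp(−0.05332·29) = 94.805 mg/L
Dose 5 (45 mg at t=28 h): 45·exp(−0.05332·22) = 13.924 mg/L
Dose 6 (30 mg at t=35 h): 30·exp(−0.05332·15) = 13.483 mg/L
Dose 7 (270 mg at t=42 h): 270·exp(−0.05332·8) = 176.244 mg/L
Dose 8 (225 mg at t=49 h): 225·exp(−0.05332·1) = 213.317 mg/L
C(50) = 13.211 + 28.783 + 24.203 + 94.805 + 13.924 + 13.483 + 176.244 + 213.317 = 577.970 mg/L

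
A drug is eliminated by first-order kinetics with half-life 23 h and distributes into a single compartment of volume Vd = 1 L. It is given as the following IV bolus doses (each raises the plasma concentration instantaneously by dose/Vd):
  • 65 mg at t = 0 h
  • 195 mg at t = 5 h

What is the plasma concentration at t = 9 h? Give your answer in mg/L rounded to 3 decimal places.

k = ln 2 / 23 = 0.03014 per h
Dose 1 (65 mg at t=0 h): 65·exp(−0.03014·9) = 49.559 mg/L
Dose 2 (195 mg at t=5 h): 195·exp(−0.03014·4) = 172.855 mg/L
C(9) = 49.559 + 172.855 = 222.413 mg/L

222.413 mg/L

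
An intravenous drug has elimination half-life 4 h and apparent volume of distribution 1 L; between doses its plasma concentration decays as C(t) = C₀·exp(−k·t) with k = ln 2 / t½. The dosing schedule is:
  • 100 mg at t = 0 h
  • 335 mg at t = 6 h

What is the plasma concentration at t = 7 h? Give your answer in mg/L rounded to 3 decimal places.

k = ln 2 / 4 = 0.17329 per h
Dose 1 (100 mg at t=0 h): 100·exp(−0.17329·7) = 29.730 mg/L
Dose 2 (335 mg at t=6 h): 335·exp(−0.17329·1) = 281.700 mg/L
C(7) = 29.730 + 281.700 = 311.430 mg/L

311.430 mg/L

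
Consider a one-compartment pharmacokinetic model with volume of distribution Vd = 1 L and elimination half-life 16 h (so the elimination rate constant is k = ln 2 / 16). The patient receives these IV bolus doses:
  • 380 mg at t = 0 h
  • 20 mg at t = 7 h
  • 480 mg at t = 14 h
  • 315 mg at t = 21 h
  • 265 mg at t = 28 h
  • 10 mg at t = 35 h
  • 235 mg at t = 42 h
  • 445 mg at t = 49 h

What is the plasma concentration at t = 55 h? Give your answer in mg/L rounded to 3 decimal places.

754.471 mg/L

k = ln 2 / 16 = 0.04332 per h
Dose 1 (380 mg at t=0 h): 380·exp(−0.04332·55) = 35.075 mg/L
Dose 2 (20 mg at t=7 h): 20·exp(−0.04332·48) = 2.500 mg/L
Dose 3 (480 mg at t=14 h): 480·exp(−0.04332·41) = 81.255 mg/L
Dose 4 (315 mg at t=21 h): 315·exp(−0.04332·34) = 72.214 mg/L
Dose 5 (265 mg at t=28 h): 265·exp(−0.04332·27) = 82.273 mg/L
Dose 6 (10 mg at t=35 h): 10·exp(−0.04332·20) = 4.204 mg/L
Dose 7 (235 mg at t=42 h): 235·exp(−0.04332·13) = 133.808 mg/L
Dose 8 (445 mg at t=49 h): 445·exp(−0.04332·6) = 343.142 mg/L
C(55) = 35.075 + 2.500 + 81.255 + 72.214 + 82.273 + 4.204 + 133.808 + 343.142 = 754.471 mg/L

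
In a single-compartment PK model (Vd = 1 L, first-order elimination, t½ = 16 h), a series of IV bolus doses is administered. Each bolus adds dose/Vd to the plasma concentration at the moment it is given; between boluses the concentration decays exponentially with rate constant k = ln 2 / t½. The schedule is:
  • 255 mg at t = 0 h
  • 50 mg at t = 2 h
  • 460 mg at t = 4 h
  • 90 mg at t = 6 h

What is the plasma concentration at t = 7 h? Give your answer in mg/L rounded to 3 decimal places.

k = ln 2 / 16 = 0.04332 per h
Dose 1 (255 mg at t=0 h): 255·exp(−0.04332·7) = 188.295 mg/L
Dose 2 (50 mg at t=2 h): 50·exp(−0.04332·5) = 40.262 mg/L
Dose 3 (460 mg at t=4 h): 460·exp(−0.04332·3) = 403.938 mg/L
Dose 4 (90 mg at t=6 h): 90·exp(−0.04332·1) = 86.184 mg/L
C(7) = 188.295 + 40.262 + 403.938 + 86.184 = 718.680 mg/L

718.680 mg/L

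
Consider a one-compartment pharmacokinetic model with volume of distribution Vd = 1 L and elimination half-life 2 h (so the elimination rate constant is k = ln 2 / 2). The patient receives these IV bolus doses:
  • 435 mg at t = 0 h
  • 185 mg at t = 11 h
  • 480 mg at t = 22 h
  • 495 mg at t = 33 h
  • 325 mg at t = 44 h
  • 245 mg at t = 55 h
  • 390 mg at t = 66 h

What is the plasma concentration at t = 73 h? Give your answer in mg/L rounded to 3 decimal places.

34.964 mg/L

k = ln 2 / 2 = 0.34657 per h
Dose 1 (435 mg at t=0 h): 435·exp(−0.34657·73) = 0.000 mg/L
Dose 2 (185 mg at t=11 h): 185·exp(−0.34657·62) = 0.000 mg/L
Dose 3 (480 mg at t=22 h): 480·exp(−0.34657·51) = 0.000 mg/L
Dose 4 (495 mg at t=33 h): 495·exp(−0.34657·40) = 0.000 mg/L
Dose 5 (325 mg at t=44 h): 325·exp(−0.34657·29) = 0.014 mg/L
Dose 6 (245 mg at t=55 h): 245·exp(−0.34657·18) = 0.479 mg/L
Dose 7 (390 mg at t=66 h): 390·exp(−0.34657·7) = 34.471 mg/L
C(73) = 0.000 + 0.000 + 0.000 + 0.000 + 0.014 + 0.479 + 34.471 = 34.964 mg/L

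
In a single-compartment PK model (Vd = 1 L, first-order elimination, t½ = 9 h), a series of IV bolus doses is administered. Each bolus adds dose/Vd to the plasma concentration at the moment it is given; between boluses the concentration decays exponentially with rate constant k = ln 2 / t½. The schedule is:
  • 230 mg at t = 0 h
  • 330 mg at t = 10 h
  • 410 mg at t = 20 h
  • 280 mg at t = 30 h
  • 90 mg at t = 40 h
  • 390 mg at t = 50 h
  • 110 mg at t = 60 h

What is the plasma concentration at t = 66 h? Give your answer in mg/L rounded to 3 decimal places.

k = ln 2 / 9 = 0.07702 per h
Dose 1 (230 mg at t=0 h): 230·exp(−0.07702·66) = 1.426 mg/L
Dose 2 (330 mg at t=10 h): 330·exp(−0.07702·56) = 4.420 mg/L
Dose 3 (410 mg at t=20 h): 410·exp(−0.07702·46) = 11.863 mg/L
Dose 4 (280 mg at t=30 h): 280·exp(−0.07702·36) = 17.500 mg/L
Dose 5 (90 mg at t=40 h): 90·exp(−0.07702·26) = 12.151 mg/L
Dose 6 (390 mg at t=50 h): 390·exp(−0.07702·16) = 113.737 mg/L
Dose 7 (110 mg at t=60 h): 110·exp(−0.07702·6) = 69.296 mg/L
C(66) = 1.426 + 4.420 + 11.863 + 17.500 + 12.151 + 113.737 + 69.296 = 230.392 mg/L

230.392 mg/L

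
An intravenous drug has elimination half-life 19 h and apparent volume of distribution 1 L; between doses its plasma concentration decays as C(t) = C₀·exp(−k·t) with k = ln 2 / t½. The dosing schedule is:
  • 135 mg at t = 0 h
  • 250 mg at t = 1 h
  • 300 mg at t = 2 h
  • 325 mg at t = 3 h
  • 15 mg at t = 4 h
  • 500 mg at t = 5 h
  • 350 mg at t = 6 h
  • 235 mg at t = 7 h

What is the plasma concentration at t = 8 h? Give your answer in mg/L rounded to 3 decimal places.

k = ln 2 / 19 = 0.03648 per h
Dose 1 (135 mg at t=0 h): 135·exp(−0.03648·8) = 100.829 mg/L
Dose 2 (250 mg at t=1 h): 250·exp(−0.03648·7) = 193.657 mg/L
Dose 3 (300 mg at t=2 h): 300·exp(−0.03648·6) = 241.023 mg/L
Dose 4 (325 mg at t=3 h): 325·exp(−0.03648·5) = 270.810 mg/L
Dose 5 (15 mg at t=4 h): 15·exp(−0.03648·4) = 12.963 mg/L
Dose 6 (500 mg at t=5 h): 500·exp(−0.03648·3) = 448.166 mg/L
Dose 7 (350 mg at t=6 h): 350·exp(−0.03648·2) = 325.372 mg/L
Dose 8 (235 mg at t=7 h): 235·exp(−0.03648·1) = 226.581 mg/L
C(8) = 100.829 + 193.657 + 241.023 + 270.810 + 12.963 + 448.166 + 325.372 + 226.581 = 1819.403 mg/L

1819.403 mg/L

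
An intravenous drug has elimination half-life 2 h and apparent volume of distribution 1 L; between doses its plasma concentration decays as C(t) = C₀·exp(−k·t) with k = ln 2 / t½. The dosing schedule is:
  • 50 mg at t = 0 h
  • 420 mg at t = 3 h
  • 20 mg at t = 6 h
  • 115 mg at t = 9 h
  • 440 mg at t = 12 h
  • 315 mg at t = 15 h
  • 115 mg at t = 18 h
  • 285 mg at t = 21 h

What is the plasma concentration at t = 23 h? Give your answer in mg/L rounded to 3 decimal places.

k = ln 2 / 2 = 0.34657 per h
Dose 1 (50 mg at t=0 h): 50·exp(−0.34657·23) = 0.017 mg/L
Dose 2 (420 mg at t=3 h): 420·exp(−0.34657·20) = 0.410 mg/L
Dose 3 (20 mg at t=6 h): 20·exp(−0.34657·17) = 0.055 mg/L
Dose 4 (115 mg at t=9 h): 115·exp(−0.34657·14) = 0.898 mg/L
Dose 5 (440 mg at t=12 h): 440·exp(−0.34657·11) = 9.723 mg/L
Dose 6 (315 mg at t=15 h): 315·exp(−0.34657·8) = 19.688 mg/L
Dose 7 (115 mg at t=18 h): 115·exp(−0.34657·5) = 20.329 mg/L
Dose 8 (285 mg at t=21 h): 285·exp(−0.34657·2) = 142.500 mg/L
C(23) = 0.017 + 0.410 + 0.055 + 0.898 + 9.723 + 19.688 + 20.329 + 142.500 = 193.621 mg/L

193.621 mg/L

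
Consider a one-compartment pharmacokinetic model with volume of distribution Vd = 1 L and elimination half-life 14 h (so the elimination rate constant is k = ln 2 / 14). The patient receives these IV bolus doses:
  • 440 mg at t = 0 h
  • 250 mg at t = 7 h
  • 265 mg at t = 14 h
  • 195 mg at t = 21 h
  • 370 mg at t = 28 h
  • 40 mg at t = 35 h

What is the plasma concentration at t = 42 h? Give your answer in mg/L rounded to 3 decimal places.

447.671 mg/L

k = ln 2 / 14 = 0.04951 per h
Dose 1 (440 mg at t=0 h): 440·exp(−0.04951·42) = 55.000 mg/L
Dose 2 (250 mg at t=7 h): 250·exp(−0.04951·35) = 44.194 mg/L
Dose 3 (265 mg at t=14 h): 265·exp(−0.04951·28) = 66.250 mg/L
Dose 4 (195 mg at t=21 h): 195·exp(−0.04951·21) = 68.943 mg/L
Dose 5 (370 mg at t=28 h): 370·exp(−0.04951·14) = 185.000 mg/L
Dose 6 (40 mg at t=35 h): 40·exp(−0.04951·7) = 28.284 mg/L
C(42) = 55.000 + 44.194 + 66.250 + 68.943 + 185.000 + 28.284 = 447.671 mg/L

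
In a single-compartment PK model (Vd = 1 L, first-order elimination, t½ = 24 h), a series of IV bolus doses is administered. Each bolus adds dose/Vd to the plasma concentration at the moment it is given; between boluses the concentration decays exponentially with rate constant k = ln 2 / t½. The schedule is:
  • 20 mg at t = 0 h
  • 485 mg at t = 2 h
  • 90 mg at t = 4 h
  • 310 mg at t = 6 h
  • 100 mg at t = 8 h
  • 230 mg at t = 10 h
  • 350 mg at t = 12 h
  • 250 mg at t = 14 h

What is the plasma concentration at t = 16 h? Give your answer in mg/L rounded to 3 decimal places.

1452.734 mg/L

k = ln 2 / 24 = 0.02888 per h
Dose 1 (20 mg at t=0 h): 20·exp(−0.02888·16) = 12.599 mg/L
Dose 2 (485 mg at t=2 h): 485·exp(−0.02888·14) = 323.699 mg/L
Dose 3 (90 mg at t=4 h): 90·exp(−0.02888·12) = 63.640 mg/L
Dose 4 (310 mg at t=6 h): 310·exp(−0.02888·10) = 232.238 mg/L
Dose 5 (100 mg at t=8 h): 100·exp(−0.02888·8) = 79.370 mg/L
Dose 6 (230 mg at t=10 h): 230·exp(−0.02888·6) = 193.406 mg/L
Dose 7 (350 mg at t=12 h): 350·exp(−0.02888·4) = 311.815 mg/L
Dose 8 (250 mg at t=14 h): 250·exp(−0.02888·2) = 235.969 mg/L
C(16) = 12.599 + 323.699 + 63.640 + 232.238 + 79.370 + 193.406 + 311.815 + 235.969 = 1452.734 mg/L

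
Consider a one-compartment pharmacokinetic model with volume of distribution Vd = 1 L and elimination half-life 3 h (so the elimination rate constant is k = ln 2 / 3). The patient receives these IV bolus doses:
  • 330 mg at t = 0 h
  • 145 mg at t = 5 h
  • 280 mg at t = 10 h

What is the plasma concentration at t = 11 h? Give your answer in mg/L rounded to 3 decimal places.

284.472 mg/L

k = ln 2 / 3 = 0.23105 per h
Dose 1 (330 mg at t=0 h): 330·exp(−0.23105·11) = 25.986 mg/L
Dose 2 (145 mg at t=5 h): 145·exp(−0.23105·6) = 36.250 mg/L
Dose 3 (280 mg at t=10 h): 280·exp(−0.23105·1) = 222.236 mg/L
C(11) = 25.986 + 36.250 + 222.236 = 284.472 mg/L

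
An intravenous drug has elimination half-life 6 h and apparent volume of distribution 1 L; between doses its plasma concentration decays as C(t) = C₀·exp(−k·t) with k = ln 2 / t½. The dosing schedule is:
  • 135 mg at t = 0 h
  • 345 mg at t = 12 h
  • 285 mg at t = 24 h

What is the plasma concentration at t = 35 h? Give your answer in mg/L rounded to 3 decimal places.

k = ln 2 / 6 = 0.11552 per h
Dose 1 (135 mg at t=0 h): 135·exp(−0.11552·35) = 2.368 mg/L
Dose 2 (345 mg at t=12 h): 345·exp(−0.11552·23) = 24.203 mg/L
Dose 3 (285 mg at t=24 h): 285·exp(−0.11552·11) = 79.975 mg/L
C(35) = 2.368 + 24.203 + 79.975 = 106.546 mg/L

106.546 mg/L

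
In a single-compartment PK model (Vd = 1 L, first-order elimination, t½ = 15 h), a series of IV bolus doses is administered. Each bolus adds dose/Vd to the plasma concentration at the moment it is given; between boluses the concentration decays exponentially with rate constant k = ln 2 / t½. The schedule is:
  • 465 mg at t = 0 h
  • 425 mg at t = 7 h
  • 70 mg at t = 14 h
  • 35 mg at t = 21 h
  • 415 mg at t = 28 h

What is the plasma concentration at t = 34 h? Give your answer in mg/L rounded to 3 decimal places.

k = ln 2 / 15 = 0.04621 per h
Dose 1 (465 mg at t=0 h): 465·exp(−0.04621·34) = 96.631 mg/L
Dose 2 (425 mg at t=7 h): 425·exp(−0.04621·27) = 122.049 mg/L
Dose 3 (70 mg at t=14 h): 70·exp(−0.04621·20) = 27.780 mg/L
Dose 4 (35 mg at t=21 h): 35·exp(−0.04621·13) = 19.194 mg/L
Dose 5 (415 mg at t=28 h): 415·exp(−0.04621·6) = 314.511 mg/L
C(34) = 96.631 + 122.049 + 27.780 + 19.194 + 314.511 = 580.166 mg/L

580.166 mg/L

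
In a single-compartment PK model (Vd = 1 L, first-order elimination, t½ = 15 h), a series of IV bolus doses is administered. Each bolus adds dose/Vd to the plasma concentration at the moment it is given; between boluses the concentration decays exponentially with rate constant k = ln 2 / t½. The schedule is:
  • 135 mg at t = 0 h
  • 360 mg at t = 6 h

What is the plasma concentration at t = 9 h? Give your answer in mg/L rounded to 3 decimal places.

k = ln 2 / 15 = 0.04621 per h
Dose 1 (135 mg at t=0 h): 135·exp(−0.04621·9) = 89.067 mg/L
Dose 2 (360 mg at t=6 h): 360·exp(−0.04621·3) = 313.398 mg/L
C(9) = 89.067 + 313.398 = 402.465 mg/L

402.465 mg/L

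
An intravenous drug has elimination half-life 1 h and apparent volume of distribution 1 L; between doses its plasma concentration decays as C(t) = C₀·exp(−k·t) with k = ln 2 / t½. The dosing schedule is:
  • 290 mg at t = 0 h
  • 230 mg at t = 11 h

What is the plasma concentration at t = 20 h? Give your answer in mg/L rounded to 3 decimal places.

k = ln 2 / 1 = 0.69315 per h
Dose 1 (290 mg at t=0 h): 290·exp(−0.69315·20) = 0.000 mg/L
Dose 2 (230 mg at t=11 h): 230·exp(−0.69315·9) = 0.449 mg/L
C(20) = 0.000 + 0.449 = 0.449 mg/L

0.449 mg/L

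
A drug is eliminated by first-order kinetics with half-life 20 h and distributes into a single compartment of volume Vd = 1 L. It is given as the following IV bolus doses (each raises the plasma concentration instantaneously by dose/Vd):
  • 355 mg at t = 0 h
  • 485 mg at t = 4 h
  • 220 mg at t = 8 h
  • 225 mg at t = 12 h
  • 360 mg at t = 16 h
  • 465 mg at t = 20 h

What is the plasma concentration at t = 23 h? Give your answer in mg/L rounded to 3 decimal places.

k = ln 2 / 20 = 0.03466 per h
Dose 1 (355 mg at t=0 h): 355·exp(−0.03466·23) = 159.972 mg/L
Dose 2 (485 mg at t=4 h): 485·exp(−0.03466·19) = 251.052 mg/L
Dose 3 (220 mg at t=8 h): 220·exp(−0.03466·15) = 130.813 mg/L
Dose 4 (225 mg at t=12 h): 225·exp(−0.03466·11) = 153.680 mg/L
Dose 5 (360 mg at t=16 h): 360·exp(−0.03466·7) = 282.450 mg/L
Dose 6 (465 mg at t=20 h): 465·exp(−0.03466·3) = 419.081 mg/L
C(23) = 159.972 + 251.052 + 130.813 + 153.680 + 282.450 + 419.081 = 1397.048 mg/L

1397.048 mg/L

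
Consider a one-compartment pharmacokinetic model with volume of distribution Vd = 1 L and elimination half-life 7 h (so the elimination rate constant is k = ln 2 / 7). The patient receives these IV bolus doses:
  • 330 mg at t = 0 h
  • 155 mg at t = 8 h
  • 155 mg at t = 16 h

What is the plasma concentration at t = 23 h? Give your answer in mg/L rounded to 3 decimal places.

146.436 mg/L

k = ln 2 / 7 = 0.09902 per h
Dose 1 (330 mg at t=0 h): 330·exp(−0.09902·23) = 33.839 mg/L
Dose 2 (155 mg at t=8 h): 155·exp(−0.09902·15) = 35.097 mg/L
Dose 3 (155 mg at t=16 h): 155·exp(−0.09902·7) = 77.500 mg/L
C(23) = 33.839 + 35.097 + 77.500 = 146.436 mg/L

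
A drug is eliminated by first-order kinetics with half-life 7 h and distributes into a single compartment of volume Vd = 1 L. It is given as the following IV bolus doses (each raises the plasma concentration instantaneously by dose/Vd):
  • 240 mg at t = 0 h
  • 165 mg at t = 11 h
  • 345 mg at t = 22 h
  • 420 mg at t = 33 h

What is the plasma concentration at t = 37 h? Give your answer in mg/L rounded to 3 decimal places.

379.481 mg/L

k = ln 2 / 7 = 0.09902 per h
Dose 1 (240 mg at t=0 h): 240·exp(−0.09902·37) = 6.153 mg/L
Dose 2 (165 mg at t=11 h): 165·exp(−0.09902·26) = 12.571 mg/L
Dose 3 (345 mg at t=22 h): 345·exp(−0.09902·15) = 78.119 mg/L
Dose 4 (420 mg at t=33 h): 420·exp(−0.09902·4) = 282.639 mg/L
C(37) = 6.153 + 12.571 + 78.119 + 282.639 = 379.481 mg/L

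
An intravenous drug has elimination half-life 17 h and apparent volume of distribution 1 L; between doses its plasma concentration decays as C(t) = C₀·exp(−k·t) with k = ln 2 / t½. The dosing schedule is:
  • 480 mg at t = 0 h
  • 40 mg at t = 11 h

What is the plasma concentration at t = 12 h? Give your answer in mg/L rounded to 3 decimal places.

332.674 mg/L

k = ln 2 / 17 = 0.04077 per h
Dose 1 (480 mg at t=0 h): 480·exp(−0.04077·12) = 294.272 mg/L
Dose 2 (40 mg at t=11 h): 40·exp(−0.04077·1) = 38.402 mg/L
C(12) = 294.272 + 38.402 = 332.674 mg/L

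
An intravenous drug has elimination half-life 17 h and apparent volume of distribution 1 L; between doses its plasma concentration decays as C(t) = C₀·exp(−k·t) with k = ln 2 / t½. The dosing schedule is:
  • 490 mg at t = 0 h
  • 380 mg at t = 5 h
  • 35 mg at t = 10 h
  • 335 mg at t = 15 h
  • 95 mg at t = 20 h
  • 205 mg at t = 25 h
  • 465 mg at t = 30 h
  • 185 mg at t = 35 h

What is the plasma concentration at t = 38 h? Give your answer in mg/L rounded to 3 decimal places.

1010.881 mg/L

k = ln 2 / 17 = 0.04077 per h
Dose 1 (490 mg at t=0 h): 490·exp(−0.04077·38) = 104.065 mg/L
Dose 2 (380 mg at t=5 h): 380·exp(−0.04077·33) = 98.954 mg/L
Dose 3 (35 mg at t=10 h): 35·exp(−0.04077·28) = 11.175 mg/L
Dose 4 (335 mg at t=15 h): 335·exp(−0.04077·23) = 131.150 mg/L
Dose 5 (95 mg at t=20 h): 95·exp(−0.04077·18) = 45.602 mg/L
Dose 6 (205 mg at t=25 h): 205·exp(−0.04077·13) = 120.658 mg/L
Dose 7 (465 mg at t=30 h): 465·exp(−0.04077·8) = 335.577 mg/L
Dose 8 (185 mg at t=35 h): 185·exp(−0.04077·3) = 163.700 mg/L
C(38) = 104.065 + 98.954 + 11.175 + 131.150 + 45.602 + 120.658 + 335.577 + 163.700 = 1010.881 mg/L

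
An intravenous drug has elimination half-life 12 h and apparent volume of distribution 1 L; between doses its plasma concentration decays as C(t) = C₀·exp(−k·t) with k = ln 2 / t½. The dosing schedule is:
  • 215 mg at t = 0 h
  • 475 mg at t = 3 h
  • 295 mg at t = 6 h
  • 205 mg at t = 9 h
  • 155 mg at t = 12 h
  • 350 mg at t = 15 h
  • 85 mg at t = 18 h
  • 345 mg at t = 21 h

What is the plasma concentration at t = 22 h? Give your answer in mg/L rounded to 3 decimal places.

1146.351 mg/L

k = ln 2 / 12 = 0.05776 per h
Dose 1 (215 mg at t=0 h): 215·exp(−0.05776·22) = 60.332 mg/L
Dose 2 (475 mg at t=3 h): 475·exp(−0.05776·19) = 158.512 mg/L
Dose 3 (295 mg at t=6 h): 295·exp(−0.05776·16) = 117.071 mg/L
Dose 4 (205 mg at t=9 h): 205·exp(−0.05776·13) = 96.747 mg/L
Dose 5 (155 mg at t=12 h): 155·exp(−0.05776·10) = 86.991 mg/L
Dose 6 (350 mg at t=15 h): 350·exp(−0.05776·7) = 233.597 mg/L
Dose 7 (85 mg at t=18 h): 85·exp(−0.05776·4) = 67.465 mg/L
Dose 8 (345 mg at t=21 h): 345·exp(−0.05776·1) = 325.637 mg/L
C(22) = 60.332 + 158.512 + 117.071 + 96.747 + 86.991 + 233.597 + 67.465 + 325.637 = 1146.351 mg/L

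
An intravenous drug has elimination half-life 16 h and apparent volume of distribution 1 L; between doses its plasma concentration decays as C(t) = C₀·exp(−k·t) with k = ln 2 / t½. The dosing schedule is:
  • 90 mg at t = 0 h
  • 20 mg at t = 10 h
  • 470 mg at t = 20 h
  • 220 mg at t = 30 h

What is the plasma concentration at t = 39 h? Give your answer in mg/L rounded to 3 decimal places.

377.636 mg/L

k = ln 2 / 16 = 0.04332 per h
Dose 1 (90 mg at t=0 h): 90·exp(−0.04332·39) = 16.614 mg/L
Dose 2 (20 mg at t=10 h): 20·exp(−0.04332·29) = 5.694 mg/L
Dose 3 (470 mg at t=20 h): 470·exp(−0.04332·19) = 206.360 mg/L
Dose 4 (220 mg at t=30 h): 220·exp(−0.04332·9) = 148.968 mg/L
C(39) = 16.614 + 5.694 + 206.360 + 148.968 = 377.636 mg/L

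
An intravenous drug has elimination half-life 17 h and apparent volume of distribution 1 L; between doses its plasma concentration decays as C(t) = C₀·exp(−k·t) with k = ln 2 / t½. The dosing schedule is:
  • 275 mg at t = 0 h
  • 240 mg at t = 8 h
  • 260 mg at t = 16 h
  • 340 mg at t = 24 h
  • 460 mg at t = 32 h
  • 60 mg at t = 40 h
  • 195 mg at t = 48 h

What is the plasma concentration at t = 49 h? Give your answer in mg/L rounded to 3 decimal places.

731.566 mg/L

k = ln 2 / 17 = 0.04077 per h
Dose 1 (275 mg at t=0 h): 275·exp(−0.04077·49) = 37.296 mg/L
Dose 2 (240 mg at t=8 h): 240·exp(−0.04077·41) = 45.102 mg/L
Dose 3 (260 mg at t=16 h): 260·exp(−0.04077·33) = 67.705 mg/L
Dose 4 (340 mg at t=24 h): 340·exp(−0.04077·25) = 122.684 mg/L
Dose 5 (460 mg at t=32 h): 460·exp(−0.04077·17) = 230.000 mg/L
Dose 6 (60 mg at t=40 h): 60·exp(−0.04077·9) = 41.570 mg/L
Dose 7 (195 mg at t=48 h): 195·exp(−0.04077·1) = 187.209 mg/L
C(49) = 37.296 + 45.102 + 67.705 + 122.684 + 230.000 + 41.570 + 187.209 = 731.566 mg/L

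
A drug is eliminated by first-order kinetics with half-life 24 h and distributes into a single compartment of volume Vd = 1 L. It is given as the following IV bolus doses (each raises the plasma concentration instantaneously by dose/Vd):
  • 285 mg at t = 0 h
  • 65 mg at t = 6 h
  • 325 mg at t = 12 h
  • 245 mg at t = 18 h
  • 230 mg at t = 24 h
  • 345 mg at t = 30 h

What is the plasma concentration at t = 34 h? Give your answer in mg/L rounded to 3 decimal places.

941.877 mg/L

k = ln 2 / 24 = 0.02888 per h
Dose 1 (285 mg at t=0 h): 285·exp(−0.02888·34) = 106.754 mg/L
Dose 2 (65 mg at t=6 h): 65·exp(−0.02888·28) = 28.954 mg/L
Dose 3 (325 mg at t=12 h): 325·exp(−0.02888·22) = 172.163 mg/L
Dose 4 (245 mg at t=18 h): 245·exp(−0.02888·16) = 154.340 mg/L
Dose 5 (230 mg at t=24 h): 230·exp(−0.02888·10) = 172.305 mg/L
Dose 6 (345 mg at t=30 h): 345·exp(−0.02888·4) = 307.360 mg/L
C(34) = 106.754 + 28.954 + 172.163 + 154.340 + 172.305 + 307.360 = 941.877 mg/L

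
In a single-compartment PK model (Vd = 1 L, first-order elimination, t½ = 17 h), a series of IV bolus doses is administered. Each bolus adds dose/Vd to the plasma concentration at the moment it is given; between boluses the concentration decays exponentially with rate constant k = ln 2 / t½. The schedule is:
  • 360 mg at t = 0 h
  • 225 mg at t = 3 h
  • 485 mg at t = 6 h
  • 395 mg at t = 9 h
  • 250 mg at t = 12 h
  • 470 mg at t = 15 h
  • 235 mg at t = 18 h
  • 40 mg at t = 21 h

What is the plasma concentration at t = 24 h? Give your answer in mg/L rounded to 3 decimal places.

k = ln 2 / 17 = 0.04077 per h
Dose 1 (360 mg at t=0 h): 360·exp(−0.04077·24) = 135.307 mg/L
Dose 2 (225 mg at t=3 h): 225·exp(−0.04077·21) = 95.570 mg/L
Dose 3 (485 mg at t=6 h): 485·exp(−0.04077·18) = 232.811 mg/L
Dose 4 (395 mg at t=9 h): 395·exp(−0.04077·15) = 214.280 mg/L
Dose 5 (250 mg at t=12 h): 250·exp(−0.04077·12) = 153.267 mg/L
Dose 6 (470 mg at t=15 h): 470·exp(−0.04077·9) = 325.633 mg/L
Dose 7 (235 mg at t=18 h): 235·exp(−0.04077·6) = 184.002 mg/L
Dose 8 (40 mg at t=21 h): 40·exp(−0.04077·3) = 35.395 mg/L
C(24) = 135.307 + 95.570 + 232.811 + 214.280 + 153.267 + 325.633 + 184.002 + 35.395 = 1376.265 mg/L

1376.265 mg/L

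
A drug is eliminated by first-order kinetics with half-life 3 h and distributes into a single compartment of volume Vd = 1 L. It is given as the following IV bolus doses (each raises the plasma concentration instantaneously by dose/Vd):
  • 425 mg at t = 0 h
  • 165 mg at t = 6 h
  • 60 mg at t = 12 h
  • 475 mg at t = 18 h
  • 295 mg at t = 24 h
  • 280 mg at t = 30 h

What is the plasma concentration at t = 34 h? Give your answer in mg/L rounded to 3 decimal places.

k = ln 2 / 3 = 0.23105 per h
Dose 1 (425 mg at t=0 h): 425·exp(−0.23105·34) = 0.165 mg/L
Dose 2 (165 mg at t=6 h): 165·exp(−0.23105·28) = 0.256 mg/L
Dose 3 (60 mg at t=12 h): 60·exp(−0.23105·22) = 0.372 mg/L
Dose 4 (475 mg at t=18 h): 475·exp(−0.23105·16) = 11.781 mg/L
Dose 5 (295 mg at t=24 h): 295·exp(−0.23105·10) = 29.268 mg/L
Dose 6 (280 mg at t=30 h): 280·exp(−0.23105·4) = 111.118 mg/L
C(34) = 0.165 + 0.256 + 0.372 + 11.781 + 29.268 + 111.118 = 152.960 mg/L

152.960 mg/L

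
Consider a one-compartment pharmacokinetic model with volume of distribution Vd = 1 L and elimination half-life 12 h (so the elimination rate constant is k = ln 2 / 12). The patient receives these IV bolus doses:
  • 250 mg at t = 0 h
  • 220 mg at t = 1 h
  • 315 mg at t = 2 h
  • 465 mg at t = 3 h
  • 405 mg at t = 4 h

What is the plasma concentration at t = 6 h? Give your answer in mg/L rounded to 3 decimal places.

1343.437 mg/L

k = ln 2 / 12 = 0.05776 per h
Dose 1 (250 mg at t=0 h): 250·exp(−0.05776·6) = 176.777 mg/L
Dose 2 (220 mg at t=1 h): 220·exp(−0.05776·5) = 164.814 mg/L
Dose 3 (315 mg at t=2 h): 315·exp(−0.05776·4) = 250.016 mg/L
Dose 4 (465 mg at t=3 h): 465·exp(−0.05776·3) = 391.017 mg/L
Dose 5 (405 mg at t=4 h): 405·exp(−0.05776·2) = 360.814 mg/L
C(6) = 176.777 + 164.814 + 250.016 + 391.017 + 360.814 = 1343.437 mg/L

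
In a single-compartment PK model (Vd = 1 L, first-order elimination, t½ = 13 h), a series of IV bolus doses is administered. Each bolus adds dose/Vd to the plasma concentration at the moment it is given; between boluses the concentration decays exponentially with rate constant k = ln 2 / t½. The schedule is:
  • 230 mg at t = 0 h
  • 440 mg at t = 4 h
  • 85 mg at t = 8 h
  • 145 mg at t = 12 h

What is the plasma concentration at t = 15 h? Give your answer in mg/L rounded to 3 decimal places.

k = ln 2 / 13 = 0.05332 per h
Dose 1 (230 mg at t=0 h): 230·exp(−0.05332·15) = 103.368 mg/L
Dose 2 (440 mg at t=4 h): 440·exp(−0.05332·11) = 244.757 mg/L
Dose 3 (85 mg at t=8 h): 85·exp(−0.05332·7) = 58.523 mg/L
Dose 4 (145 mg at t=12 h): 145·exp(−0.05332·3) = 123.566 mg/L
C(15) = 103.368 + 244.757 + 58.523 + 123.566 = 530.214 mg/L

530.214 mg/L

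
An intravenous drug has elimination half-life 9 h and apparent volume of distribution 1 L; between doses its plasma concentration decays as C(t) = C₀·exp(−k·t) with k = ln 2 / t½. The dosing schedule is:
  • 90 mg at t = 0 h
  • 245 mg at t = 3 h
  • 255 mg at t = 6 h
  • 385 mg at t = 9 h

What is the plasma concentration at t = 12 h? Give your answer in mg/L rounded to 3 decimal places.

624.431 mg/L

k = ln 2 / 9 = 0.07702 per h
Dose 1 (90 mg at t=0 h): 90·exp(−0.07702·12) = 35.717 mg/L
Dose 2 (245 mg at t=3 h): 245·exp(−0.07702·9) = 122.500 mg/L
Dose 3 (255 mg at t=6 h): 255·exp(−0.07702·6) = 160.640 mg/L
Dose 4 (385 mg at t=9 h): 385·exp(−0.07702·3) = 305.575 mg/L
C(12) = 35.717 + 122.500 + 160.640 + 305.575 = 624.431 mg/L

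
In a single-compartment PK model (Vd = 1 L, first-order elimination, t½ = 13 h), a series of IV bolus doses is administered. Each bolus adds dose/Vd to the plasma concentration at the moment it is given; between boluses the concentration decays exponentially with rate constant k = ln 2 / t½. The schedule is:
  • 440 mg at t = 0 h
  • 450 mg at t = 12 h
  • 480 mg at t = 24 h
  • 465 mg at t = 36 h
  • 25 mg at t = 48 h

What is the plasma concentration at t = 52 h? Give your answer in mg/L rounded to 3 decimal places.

407.022 mg/L

k = ln 2 / 13 = 0.05332 per h
Dose 1 (440 mg at t=0 h): 440·exp(−0.05332·52) = 27.500 mg/L
Dose 2 (450 mg at t=12 h): 450·exp(−0.05332·40) = 53.329 mg/L
Dose 3 (480 mg at t=24 h): 480·exp(−0.05332·28) = 107.862 mg/L
Dose 4 (465 mg at t=36 h): 465·exp(−0.05332·16) = 198.132 mg/L
Dose 5 (25 mg at t=48 h): 25·exp(−0.05332·4) = 20.198 mg/L
C(52) = 27.500 + 53.329 + 107.862 + 198.132 + 20.198 = 407.022 mg/L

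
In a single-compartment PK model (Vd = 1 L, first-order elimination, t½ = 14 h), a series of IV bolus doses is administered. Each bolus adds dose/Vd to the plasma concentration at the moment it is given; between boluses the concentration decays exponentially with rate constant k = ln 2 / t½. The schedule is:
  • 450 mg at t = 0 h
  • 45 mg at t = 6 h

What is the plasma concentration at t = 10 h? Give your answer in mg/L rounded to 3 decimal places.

k = ln 2 / 14 = 0.04951 per h
Dose 1 (450 mg at t=0 h): 450·exp(−0.04951·10) = 274.278 mg/L
Dose 2 (45 mg at t=6 h): 45·exp(−0.04951·4) = 36.915 mg/L
C(10) = 274.278 + 36.915 = 311.193 mg/L

311.193 mg/L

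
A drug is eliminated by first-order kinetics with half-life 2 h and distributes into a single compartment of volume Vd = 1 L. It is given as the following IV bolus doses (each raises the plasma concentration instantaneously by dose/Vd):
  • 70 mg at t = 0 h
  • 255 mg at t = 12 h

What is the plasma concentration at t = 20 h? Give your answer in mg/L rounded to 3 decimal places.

16.006 mg/L

k = ln 2 / 2 = 0.34657 per h
Dose 1 (70 mg at t=0 h): 70·exp(−0.34657·20) = 0.068 mg/L
Dose 2 (255 mg at t=12 h): 255·exp(−0.34657·8) = 15.938 mg/L
C(20) = 0.068 + 15.938 = 16.006 mg/L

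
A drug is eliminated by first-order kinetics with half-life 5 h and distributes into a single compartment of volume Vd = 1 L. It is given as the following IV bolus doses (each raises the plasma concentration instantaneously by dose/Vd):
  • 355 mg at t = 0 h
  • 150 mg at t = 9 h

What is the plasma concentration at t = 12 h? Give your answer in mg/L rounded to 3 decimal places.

166.223 mg/L

k = ln 2 / 5 = 0.13863 per h
Dose 1 (355 mg at t=0 h): 355·exp(−0.13863·12) = 67.260 mg/L
Dose 2 (150 mg at t=9 h): 150·exp(−0.13863·3) = 98.963 mg/L
C(12) = 67.260 + 98.963 = 166.223 mg/L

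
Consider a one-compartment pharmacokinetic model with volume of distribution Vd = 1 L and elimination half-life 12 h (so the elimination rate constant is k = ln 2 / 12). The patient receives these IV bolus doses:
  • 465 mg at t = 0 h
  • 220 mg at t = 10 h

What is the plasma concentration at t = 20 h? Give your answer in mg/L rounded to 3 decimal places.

269.937 mg/L

k = ln 2 / 12 = 0.05776 per h
Dose 1 (465 mg at t=0 h): 465·exp(−0.05776·20) = 146.466 mg/L
Dose 2 (220 mg at t=10 h): 220·exp(−0.05776·10) = 123.471 mg/L
C(20) = 146.466 + 123.471 = 269.937 mg/L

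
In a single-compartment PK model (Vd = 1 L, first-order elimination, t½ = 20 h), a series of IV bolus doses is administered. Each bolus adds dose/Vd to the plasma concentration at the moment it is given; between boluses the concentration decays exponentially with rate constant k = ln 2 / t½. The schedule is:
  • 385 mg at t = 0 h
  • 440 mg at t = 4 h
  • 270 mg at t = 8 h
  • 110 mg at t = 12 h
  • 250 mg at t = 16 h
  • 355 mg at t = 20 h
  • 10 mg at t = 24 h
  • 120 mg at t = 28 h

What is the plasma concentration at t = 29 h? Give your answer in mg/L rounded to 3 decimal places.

k = ln 2 / 20 = 0.03466 per h
Dose 1 (385 mg at t=0 h): 385·exp(−0.03466·29) = 140.918 mg/L
Dose 2 (440 mg at t=4 h): 440·exp(−0.03466·25) = 184.997 mg/L
Dose 3 (270 mg at t=8 h): 270·exp(−0.03466·21) = 130.401 mg/L
Dose 4 (110 mg at t=12 h): 110·exp(−0.03466·17) = 61.026 mg/L
Dose 5 (250 mg at t=16 h): 250·exp(−0.03466·13) = 159.320 mg/L
Dose 6 (355 mg at t=20 h): 355·exp(−0.03466·9) = 259.875 mg/L
Dose 7 (10 mg at t=24 h): 10·exp(−0.03466·5) = 8.409 mg/L
Dose 8 (120 mg at t=28 h): 120·exp(−0.03466·1) = 115.912 mg/L
C(29) = 140.918 + 184.997 + 130.401 + 61.026 + 159.320 + 259.875 + 8.409 + 115.912 = 1060.860 mg/L

1060.860 mg/L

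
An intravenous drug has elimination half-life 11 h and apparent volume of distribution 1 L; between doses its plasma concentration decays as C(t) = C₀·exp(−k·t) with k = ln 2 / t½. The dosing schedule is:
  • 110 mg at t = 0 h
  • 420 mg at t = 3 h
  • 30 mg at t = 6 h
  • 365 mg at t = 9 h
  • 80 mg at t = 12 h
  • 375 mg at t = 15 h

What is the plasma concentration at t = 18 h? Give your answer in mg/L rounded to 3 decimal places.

784.913 mg/L

k = ln 2 / 11 = 0.06301 per h
Dose 1 (110 mg at t=0 h): 110·exp(−0.06301·18) = 35.383 mg/L
Dose 2 (420 mg at t=3 h): 420·exp(−0.06301·15) = 163.213 mg/L
Dose 3 (30 mg at t=6 h): 30·exp(−0.06301·12) = 14.084 mg/L
Dose 4 (365 mg at t=9 h): 365·exp(−0.06301·9) = 207.012 mg/L
Dose 5 (80 mg at t=12 h): 80·exp(−0.06301·6) = 54.814 mg/L
Dose 6 (375 mg at t=15 h): 375·exp(−0.06301·3) = 310.407 mg/L
C(18) = 35.383 + 163.213 + 14.084 + 207.012 + 54.814 + 310.407 = 784.913 mg/L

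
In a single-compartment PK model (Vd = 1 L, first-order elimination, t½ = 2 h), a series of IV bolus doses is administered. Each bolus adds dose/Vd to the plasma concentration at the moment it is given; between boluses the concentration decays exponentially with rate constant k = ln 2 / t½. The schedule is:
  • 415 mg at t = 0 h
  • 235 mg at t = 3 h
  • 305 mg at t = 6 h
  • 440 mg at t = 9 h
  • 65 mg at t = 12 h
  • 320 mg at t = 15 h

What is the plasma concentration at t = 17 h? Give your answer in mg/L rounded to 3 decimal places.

208.712 mg/L

k = ln 2 / 2 = 0.34657 per h
Dose 1 (415 mg at t=0 h): 415·exp(−0.34657·17) = 1.146 mg/L
Dose 2 (235 mg at t=3 h): 235·exp(−0.34657·14) = 1.836 mg/L
Dose 3 (305 mg at t=6 h): 305·exp(−0.34657·11) = 6.740 mg/L
Dose 4 (440 mg at t=9 h): 440·exp(−0.34657·8) = 27.500 mg/L
Dose 5 (65 mg at t=12 h): 65·exp(−0.34657·5) = 11.490 mg/L
Dose 6 (320 mg at t=15 h): 320·exp(−0.34657·2) = 160.000 mg/L
C(17) = 1.146 + 1.836 + 6.740 + 27.500 + 11.490 + 160.000 = 208.712 mg/L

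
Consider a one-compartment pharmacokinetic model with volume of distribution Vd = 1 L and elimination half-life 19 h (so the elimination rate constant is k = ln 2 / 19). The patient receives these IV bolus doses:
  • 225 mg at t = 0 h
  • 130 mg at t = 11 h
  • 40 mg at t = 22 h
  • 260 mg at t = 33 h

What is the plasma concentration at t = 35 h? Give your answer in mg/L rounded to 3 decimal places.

k = ln 2 / 19 = 0.03648 per h
Dose 1 (225 mg at t=0 h): 225·exp(−0.03648·35) = 62.756 mg/L
Dose 2 (130 mg at t=11 h): 130·exp(−0.03648·24) = 54.162 mg/L
Dose 3 (40 mg at t=22 h): 40·exp(−0.03648·13) = 24.894 mg/L
Dose 4 (260 mg at t=33 h): 260·exp(−0.03648·2) = 241.705 mg/L
C(35) = 62.756 + 54.162 + 24.894 + 241.705 = 383.517 mg/L

383.517 mg/L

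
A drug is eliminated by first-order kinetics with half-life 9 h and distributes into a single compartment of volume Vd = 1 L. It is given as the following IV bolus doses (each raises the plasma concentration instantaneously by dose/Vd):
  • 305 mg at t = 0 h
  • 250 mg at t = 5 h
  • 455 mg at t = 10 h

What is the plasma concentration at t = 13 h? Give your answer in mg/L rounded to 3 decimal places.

608.208 mg/L

k = ln 2 / 9 = 0.07702 per h
Dose 1 (305 mg at t=0 h): 305·exp(−0.07702·13) = 112.067 mg/L
Dose 2 (250 mg at t=5 h): 250·exp(−0.07702·8) = 135.007 mg/L
Dose 3 (455 mg at t=10 h): 455·exp(−0.07702·3) = 361.134 mg/L
C(13) = 112.067 + 135.007 + 361.134 = 608.208 mg/L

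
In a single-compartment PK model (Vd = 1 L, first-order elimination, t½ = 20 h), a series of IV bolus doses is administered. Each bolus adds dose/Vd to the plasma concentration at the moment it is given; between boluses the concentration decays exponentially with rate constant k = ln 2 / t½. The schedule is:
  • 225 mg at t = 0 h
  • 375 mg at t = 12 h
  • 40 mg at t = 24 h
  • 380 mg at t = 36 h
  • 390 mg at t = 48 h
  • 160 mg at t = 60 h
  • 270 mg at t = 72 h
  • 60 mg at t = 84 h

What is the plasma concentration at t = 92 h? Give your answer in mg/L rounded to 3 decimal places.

409.198 mg/L

k = ln 2 / 20 = 0.03466 per h
Dose 1 (225 mg at t=0 h): 225·exp(−0.03466·92) = 9.278 mg/L
Dose 2 (375 mg at t=12 h): 375·exp(−0.03466·80) = 23.438 mg/L
Dose 3 (40 mg at t=24 h): 40·exp(−0.03466·68) = 3.789 mg/L
Dose 4 (380 mg at t=36 h): 380·exp(−0.03466·56) = 54.563 mg/L
Dose 5 (390 mg at t=48 h): 390·exp(−0.03466·44) = 84.879 mg/L
Dose 6 (160 mg at t=60 h): 160·exp(−0.03466·32) = 52.780 mg/L
Dose 7 (270 mg at t=72 h): 270·exp(−0.03466·20) = 135.000 mg/L
Dose 8 (60 mg at t=84 h): 60·exp(−0.03466·8) = 45.471 mg/L
C(92) = 9.278 + 23.438 + 3.789 + 54.563 + 84.879 + 52.780 + 135.000 + 45.471 = 409.198 mg/L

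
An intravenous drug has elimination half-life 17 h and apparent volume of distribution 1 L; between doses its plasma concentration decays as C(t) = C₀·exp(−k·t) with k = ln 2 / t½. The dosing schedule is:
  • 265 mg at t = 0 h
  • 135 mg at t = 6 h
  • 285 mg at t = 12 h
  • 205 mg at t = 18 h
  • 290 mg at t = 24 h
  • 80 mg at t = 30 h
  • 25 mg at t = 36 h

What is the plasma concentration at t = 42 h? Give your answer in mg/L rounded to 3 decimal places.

k = ln 2 / 17 = 0.04077 per h
Dose 1 (265 mg at t=0 h): 265·exp(−0.04077·42) = 47.811 mg/L
Dose 2 (135 mg at t=6 h): 135·exp(−0.04077·36) = 31.107 mg/L
Dose 3 (285 mg at t=12 h): 285·exp(−0.04077·30) = 83.872 mg/L
Dose 4 (205 mg at t=18 h): 205·exp(−0.04077·24) = 77.050 mg/L
Dose 5 (290 mg at t=24 h): 290·exp(−0.04077·18) = 139.207 mg/L
Dose 6 (80 mg at t=30 h): 80·exp(−0.04077·12) = 49.045 mg/L
Dose 7 (25 mg at t=36 h): 25·exp(−0.04077·6) = 19.575 mg/L
C(42) = 47.811 + 31.107 + 83.872 + 77.050 + 139.207 + 49.045 + 19.575 = 447.666 mg/L

447.666 mg/L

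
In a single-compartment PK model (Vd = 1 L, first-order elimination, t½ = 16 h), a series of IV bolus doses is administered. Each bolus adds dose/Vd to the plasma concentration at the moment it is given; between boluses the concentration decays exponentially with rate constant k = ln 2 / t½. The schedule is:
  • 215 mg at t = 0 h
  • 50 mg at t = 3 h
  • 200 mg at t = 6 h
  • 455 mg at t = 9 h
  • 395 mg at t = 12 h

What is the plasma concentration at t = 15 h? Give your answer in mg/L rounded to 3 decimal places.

975.128 mg/L

k = ln 2 / 16 = 0.04332 per h
Dose 1 (215 mg at t=0 h): 215·exp(−0.04332·15) = 112.259 mg/L
Dose 2 (50 mg at t=3 h): 50·exp(−0.04332·12) = 29.730 mg/L
Dose 3 (200 mg at t=6 h): 200·exp(−0.04332·9) = 135.426 mg/L
Dose 4 (455 mg at t=9 h): 455·exp(−0.04332·6) = 350.853 mg/L
Dose 5 (395 mg at t=12 h): 395·exp(−0.04332·3) = 346.860 mg/L
C(15) = 112.259 + 29.730 + 135.426 + 350.853 + 346.860 = 975.128 mg/L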